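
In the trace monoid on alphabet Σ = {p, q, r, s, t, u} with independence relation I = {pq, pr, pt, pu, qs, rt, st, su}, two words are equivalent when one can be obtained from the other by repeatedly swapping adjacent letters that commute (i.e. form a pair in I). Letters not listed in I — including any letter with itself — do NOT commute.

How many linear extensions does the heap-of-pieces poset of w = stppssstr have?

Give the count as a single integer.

drop 0:s onto floor
drop 1:t onto floor
drop 2:p onto {0:s}
drop 3:p onto {2:p}
drop 4:s onto {3:p}
drop 5:s onto {4:s}
drop 6:s onto {5:s}
drop 7:t onto {1:t}
drop 8:r onto {6:s}
ground layer = {0:s, 1:t}
drop-orders for the pieces not yet dropped (sum over which currently-grounded one goes next):
  1 to go: {7} 1  {8} 1
  2 to go: {1,7} 1  {6,8} 1  {7,8} 2
  3 to go: {1,7,8} 3  {5,6,8} 1  {6,7,8} 3
  4 to go: {1,6,7,8} 6  {4,5,6,8} 1  {5,6,7,8} 4
  5 to go: {1,5,6,7,8} 10  {3,4,5,6,8} 1  {4,5,6,7,8} 5
  6 to go: {1,4,5,6,7,8} 15  {2,3,4,5,6,8} 1  {3,4,5,6,7,8} 6
  7 to go: {0,2,3,4,5,6,8} 1  {1,3,4,5,6,7,8} 21  {2,3,4,5,6,7,8} 7
  if 0:s drops first: 28 orders
  if 1:t drops first: 8 orders
heap linearizations: 36

36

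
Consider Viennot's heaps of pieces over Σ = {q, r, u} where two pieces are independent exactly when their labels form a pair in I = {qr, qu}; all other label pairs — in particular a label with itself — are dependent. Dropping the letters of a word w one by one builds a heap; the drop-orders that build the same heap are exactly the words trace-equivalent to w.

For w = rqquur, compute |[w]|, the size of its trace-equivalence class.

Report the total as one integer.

15

#0=r has no predecessor
#1=q has no predecessor
#2=q depends on [1:q]
#3=u depends on [0:r]
#4=u depends on [3:u]
#5=r depends on [4:u]
sources: [0:r, 1:q]
N(rest) = Σ N(rest − s) over sources s of rest; N(one piece) = 1:
  size 1 → [2]=1  [5]=1
  size 2 → [1,2]=1  [2,5]=2  [4,5]=1
  size 3 → [1,2,5]=3  [2,4,5]=3  [3,4,5]=1
  size 4 → [0,3,4,5]=1  [1,2,4,5]=6  [2,3,4,5]=4
  first=0(r) contributes 10
  first=1(q) contributes 5
|[w]| = 15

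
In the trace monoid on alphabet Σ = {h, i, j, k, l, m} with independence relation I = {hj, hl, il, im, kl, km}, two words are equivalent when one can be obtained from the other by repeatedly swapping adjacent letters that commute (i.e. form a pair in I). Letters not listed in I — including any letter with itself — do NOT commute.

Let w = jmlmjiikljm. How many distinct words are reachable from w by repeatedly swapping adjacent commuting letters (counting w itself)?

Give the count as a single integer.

#0=j has no predecessor
#1=m depends on [0:j]
#2=l depends on [1:m]
#3=m depends on [2:l]
#4=j depends on [3:m]
#5=i depends on [4:j]
#6=i depends on [5:i]
#7=k depends on [6:i]
#8=l depends on [4:j]
#9=j depends on [7:k, 8:l]
#10=m depends on [9:j]
sources: [0:j]
N(rest) = Σ N(rest − s) over sources s of rest; N(one piece) = 1:
  size 1 → [10]=1
  size 2 → [9,10]=1
  size 3 → [7,9,10]=1  [8,9,10]=1
  size 4 → [6,7,9,10]=1  [7,8,9,10]=2
  size 5 → [5,6,7,9,10]=1  [6,7,8,9,10]=3
  size 6 → [5,6,7,8,9,10]=4
  size 7 → [4,5,6,7,8,9,10]=4
  size 8 → [3,4,5,6,7,8,9,10]=4
  size 9 → [2,3,4,5,6,7,8,9,10]=4
  first=0(j) contributes 4

4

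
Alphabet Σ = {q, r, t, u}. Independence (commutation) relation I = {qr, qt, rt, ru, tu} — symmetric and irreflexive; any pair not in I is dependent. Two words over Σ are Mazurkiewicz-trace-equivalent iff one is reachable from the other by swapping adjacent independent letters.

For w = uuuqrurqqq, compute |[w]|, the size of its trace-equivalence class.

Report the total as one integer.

45

0(u) covers ∅
1(u) covers 0:u
2(u) covers 1:u
3(q) covers 2:u
4(r) covers ∅
5(u) covers 3:q
6(r) covers 4:r
7(q) covers 5:u
8(q) covers 7:q
9(q) covers 8:q
floor of heap: 0:u, 4:r
completions by unplaced set U, small U first (add the entries for U minus each lowest piece of U):
  |U|=1: {6}:1  {9}:1
  |U|=2: {4,6}:1  {6,9}:2  {8,9}:1
  |U|=3: {4,6,9}:3  {6,8,9}:3  {7,8,9}:1
  |U|=4: {4,6,8,9}:6  {5,7,8,9}:1  {6,7,8,9}:4
  |U|=5: {3,5,7,8,9}:1  {4,6,7,8,9}:10  {5,6,7,8,9}:5
  |U|=6: {2,3,5,7,8,9}:1  {3,5,6,7,8,9}:6  {4,5,6,7,8,9}:15
  |U|=7: {1,2,3,5,7,8,9}:1  {2,3,5,6,7,8,9}:7  {3,4,5,6,7,8,9}:21
  |U|=8: {0,1,2,3,5,7,8,9}:1  {1,2,3,5,6,7,8,9}:8  {2,3,4,5,6,7,8,9}:28
  start at 0(u): 36
  start at 4(r): 9
sum over floor = 45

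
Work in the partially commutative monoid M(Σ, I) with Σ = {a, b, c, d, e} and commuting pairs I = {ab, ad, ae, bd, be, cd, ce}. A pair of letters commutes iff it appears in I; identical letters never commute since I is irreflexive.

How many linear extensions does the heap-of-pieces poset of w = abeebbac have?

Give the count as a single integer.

280

0(a) covers ∅
1(b) covers ∅
2(e) covers ∅
3(e) covers 2:e
4(b) covers 1:b
5(b) covers 4:b
6(a) covers 0:a
7(c) covers 5:b, 6:a
floor of heap: 0:a, 1:b, 2:e
completions by unplaced set U, small U first (add the entries for U minus each lowest piece of U):
  |U|=1: {3}:1  {7}:1
  |U|=2: {2,3}:1  {3,7}:2  {5,7}:1  {6,7}:1
  |U|=3: {0,6,7}:1  {2,3,7}:3  {3,5,7}:3  {3,6,7}:3  {4,5,7}:1  {5,6,7}:2
  |U|=4: {0,3,6,7}:4  {0,5,6,7}:3  {1,4,5,7}:1  {2,3,5,7}:6  {2,3,6,7}:6  {3,4,5,7}:4  {3,5,6,7}:8  {4,5,6,7}:3
  |U|=5: {0,2,3,6,7}:10  {0,3,5,6,7}:15  {0,4,5,6,7}:6  {1,3,4,5,7}:5  {1,4,5,6,7}:4  {2,3,4,5,7}:10  {2,3,5,6,7}:20  {3,4,5,6,7}:15
  |U|=6: {0,1,4,5,6,7}:10  {0,2,3,5,6,7}:45  {0,3,4,5,6,7}:36  {1,2,3,4,5,7}:15  {1,3,4,5,6,7}:24  {2,3,4,5,6,7}:45
  start at 0(a): 84
  start at 1(b): 126
  start at 2(e): 70
sum over floor = 280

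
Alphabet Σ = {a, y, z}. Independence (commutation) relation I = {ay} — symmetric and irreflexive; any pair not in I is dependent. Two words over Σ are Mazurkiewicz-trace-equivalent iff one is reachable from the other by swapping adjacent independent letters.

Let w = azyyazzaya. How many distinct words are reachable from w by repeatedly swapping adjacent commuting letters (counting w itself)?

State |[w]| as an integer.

#0=a has no predecessor
#1=z depends on [0:a]
#2=y depends on [1:z]
#3=y depends on [2:y]
#4=a depends on [1:z]
#5=z depends on [3:y, 4:a]
#6=z depends on [5:z]
#7=a depends on [6:z]
#8=y depends on [6:z]
#9=a depends on [7:a]
sources: [0:a]
N(rest) = Σ N(rest − s) over sources s of rest; N(one piece) = 1:
  size 1 → [8]=1  [9]=1
  size 2 → [7,9]=1  [8,9]=2
  size 3 → [7,8,9]=3
  size 4 → [6,7,8,9]=3
  size 5 → [5,6,7,8,9]=3
  size 6 → [3,5,6,7,8,9]=3  [4,5,6,7,8,9]=3
  size 7 → [2,3,5,6,7,8,9]=3  [3,4,5,6,7,8,9]=6
  size 8 → [2,3,4,5,6,7,8,9]=9
  first=0(a) contributes 9

9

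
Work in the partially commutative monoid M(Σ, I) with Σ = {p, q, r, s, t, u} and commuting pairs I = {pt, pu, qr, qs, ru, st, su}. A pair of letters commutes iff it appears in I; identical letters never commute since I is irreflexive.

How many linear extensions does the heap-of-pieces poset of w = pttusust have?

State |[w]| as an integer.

0(p) covers ∅
1(t) covers ∅
2(t) covers 1:t
3(u) covers 2:t
4(s) covers 0:p
5(u) covers 3:u
6(s) covers 4:s
7(t) covers 5:u
floor of heap: 0:p, 1:t
completions by unplaced set U, small U first (add the entries for U minus each lowest piece of U):
  |U|=1: {6}:1  {7}:1
  |U|=2: {4,6}:1  {5,7}:1  {6,7}:2
  |U|=3: {0,4,6}:1  {3,5,7}:1  {4,6,7}:3  {5,6,7}:3
  |U|=4: {0,4,6,7}:4  {2,3,5,7}:1  {3,5,6,7}:4  {4,5,6,7}:6
  |U|=5: {0,4,5,6,7}:10  {1,2,3,5,7}:1  {2,3,5,6,7}:5  {3,4,5,6,7}:10
  |U|=6: {0,3,4,5,6,7}:20  {1,2,3,5,6,7}:6  {2,3,4,5,6,7}:15
  start at 0(p): 21
  start at 1(t): 35
sum over floor = 56

56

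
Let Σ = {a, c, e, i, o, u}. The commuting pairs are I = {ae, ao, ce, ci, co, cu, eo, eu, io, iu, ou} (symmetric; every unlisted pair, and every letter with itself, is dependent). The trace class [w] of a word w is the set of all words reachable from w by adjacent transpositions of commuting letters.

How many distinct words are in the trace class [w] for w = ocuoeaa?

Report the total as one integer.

0(o) covers ∅
1(c) covers ∅
2(u) covers ∅
3(o) covers 0:o
4(e) covers ∅
5(a) covers 1:c, 2:u
6(a) covers 5:a
floor of heap: 0:o, 1:c, 2:u, 4:e
completions by unplaced set U, small U first (add the entries for U minus each lowest piece of U):
  |U|=1: {3}:1  {4}:1  {6}:1
  |U|=2: {0,3}:1  {3,4}:2  {3,6}:2  {4,6}:2  {5,6}:1
  |U|=3: {0,3,4}:3  {0,3,6}:3  {1,5,6}:1  {2,5,6}:1  {3,4,6}:6  {3,5,6}:3  {4,5,6}:3
  |U|=4: {0,3,4,6}:12  {0,3,5,6}:6  {1,2,5,6}:2  {1,3,5,6}:4  {1,4,5,6}:4  {2,3,5,6}:4  {2,4,5,6}:4  {3,4,5,6}:12
  |U|=5: {0,1,3,5,6}:10  {0,2,3,5,6}:10  {0,3,4,5,6}:30  {1,2,3,5,6}:10  {1,2,4,5,6}:10  {1,3,4,5,6}:20  {2,3,4,5,6}:20
  start at 0(o): 60
  start at 1(c): 60
  start at 2(u): 60
  start at 4(e): 30
sum over floor = 210

210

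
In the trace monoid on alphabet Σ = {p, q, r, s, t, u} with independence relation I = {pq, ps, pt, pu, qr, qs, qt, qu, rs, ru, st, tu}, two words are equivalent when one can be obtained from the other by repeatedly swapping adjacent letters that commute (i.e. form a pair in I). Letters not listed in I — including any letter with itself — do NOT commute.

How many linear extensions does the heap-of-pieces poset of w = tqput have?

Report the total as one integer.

60

0(t) covers ∅
1(q) covers ∅
2(p) covers ∅
3(u) covers ∅
4(t) covers 0:t
floor of heap: 0:t, 1:q, 2:p, 3:u
completions by unplaced set U, small U first (add the entries for U minus each lowest piece of U):
  |U|=1: {1}:1  {2}:1  {3}:1  {4}:1
  |U|=2: {0,4}:1  {1,2}:2  {1,3}:2  {1,4}:2  {2,3}:2  {2,4}:2  {3,4}:2
  |U|=3: {0,1,4}:3  {0,2,4}:3  {0,3,4}:3  {1,2,3}:6  {1,2,4}:6  {1,3,4}:6  {2,3,4}:6
  start at 0(t): 24
  start at 1(q): 12
  start at 2(p): 12
  start at 3(u): 12
sum over floor = 60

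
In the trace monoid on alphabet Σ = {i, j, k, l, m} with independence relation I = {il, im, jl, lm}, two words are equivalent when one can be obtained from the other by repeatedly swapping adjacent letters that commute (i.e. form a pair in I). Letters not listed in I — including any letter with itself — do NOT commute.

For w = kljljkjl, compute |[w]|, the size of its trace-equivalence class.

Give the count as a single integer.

12

drop 0:k onto floor
drop 1:l onto {0:k}
drop 2:j onto {0:k}
drop 3:l onto {1:l}
drop 4:j onto {2:j}
drop 5:k onto {3:l, 4:j}
drop 6:j onto {5:k}
drop 7:l onto {5:k}
ground layer = {0:k}
drop-orders for the pieces not yet dropped (sum over which currently-grounded one goes next):
  1 to go: {6} 1  {7} 1
  2 to go: {6,7} 2
  3 to go: {5,6,7} 2
  4 to go: {3,5,6,7} 2  {4,5,6,7} 2
  5 to go: {1,3,5,6,7} 2  {2,4,5,6,7} 2  {3,4,5,6,7} 4
  6 to go: {1,3,4,5,6,7} 6  {2,3,4,5,6,7} 6
  if 0:k drops first: 12 orders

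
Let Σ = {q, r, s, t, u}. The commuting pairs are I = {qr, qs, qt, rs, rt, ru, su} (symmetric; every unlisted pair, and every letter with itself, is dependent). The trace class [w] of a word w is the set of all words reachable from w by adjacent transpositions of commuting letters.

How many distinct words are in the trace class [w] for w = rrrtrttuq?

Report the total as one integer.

0(r) covers ∅
1(r) covers 0:r
2(r) covers 1:r
3(t) covers ∅
4(r) covers 2:r
5(t) covers 3:t
6(t) covers 5:t
7(u) covers 6:t
8(q) covers 7:u
floor of heap: 0:r, 3:t
completions by unplaced set U, small U first (add the entries for U minus each lowest piece of U):
  |U|=1: {4}:1  {8}:1
  |U|=2: {2,4}:1  {4,8}:2  {7,8}:1
  |U|=3: {1,2,4}:1  {2,4,8}:3  {4,7,8}:3  {6,7,8}:1
  |U|=4: {0,1,2,4}:1  {1,2,4,8}:4  {2,4,7,8}:6  {4,6,7,8}:4  {5,6,7,8}:1
  |U|=5: {0,1,2,4,8}:5  {1,2,4,7,8}:10  {2,4,6,7,8}:10  {3,5,6,7,8}:1  {4,5,6,7,8}:5
  |U|=6: {0,1,2,4,7,8}:15  {1,2,4,6,7,8}:20  {2,4,5,6,7,8}:15  {3,4,5,6,7,8}:6
  |U|=7: {0,1,2,4,6,7,8}:35  {1,2,4,5,6,7,8}:35  {2,3,4,5,6,7,8}:21
  start at 0(r): 56
  start at 3(t): 70
sum over floor = 126

126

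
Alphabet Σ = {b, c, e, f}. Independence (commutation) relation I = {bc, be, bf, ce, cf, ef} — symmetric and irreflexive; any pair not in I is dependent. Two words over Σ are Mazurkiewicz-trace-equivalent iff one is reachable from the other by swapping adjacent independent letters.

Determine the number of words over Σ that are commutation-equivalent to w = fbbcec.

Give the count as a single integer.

180

drop 0:f onto floor
drop 1:b onto floor
drop 2:b onto {1:b}
drop 3:c onto floor
drop 4:e onto floor
drop 5:c onto {3:c}
ground layer = {0:f, 1:b, 3:c, 4:e}
drop-orders for the pieces not yet dropped (sum over which currently-grounded one goes next):
  1 to go: {0} 1  {2} 1  {4} 1  {5} 1
  2 to go: {0,2} 2  {0,4} 2  {0,5} 2  {1,2} 1  {2,4} 2  {2,5} 2  {3,5} 1  {4,5} 2
  3 to go: {0,1,2} 3  {0,2,4} 6  {0,2,5} 6  {0,3,5} 3  {0,4,5} 6  {1,2,4} 3  {1,2,5} 3  {2,3,5} 3  {2,4,5} 6  {3,4,5} 3
  4 to go: {0,1,2,4} 12  {0,1,2,5} 12  {0,2,3,5} 12  {0,2,4,5} 24  {0,3,4,5} 12  {1,2,3,5} 6  {1,2,4,5} 12  {2,3,4,5} 12
  if 0:f drops first: 30 orders
  if 1:b drops first: 60 orders
  if 3:c drops first: 60 orders
  if 4:e drops first: 30 orders
heap linearizations: 180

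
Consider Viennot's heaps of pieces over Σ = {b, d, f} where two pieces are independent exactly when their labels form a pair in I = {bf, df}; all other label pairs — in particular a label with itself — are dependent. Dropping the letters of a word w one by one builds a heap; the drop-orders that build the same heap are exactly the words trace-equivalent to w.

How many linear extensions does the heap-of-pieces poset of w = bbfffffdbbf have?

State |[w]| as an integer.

drop 0:b onto floor
drop 1:b onto {0:b}
drop 2:f onto floor
drop 3:f onto {2:f}
drop 4:f onto {3:f}
drop 5:f onto {4:f}
drop 6:f onto {5:f}
drop 7:d onto {1:b}
drop 8:b onto {7:d}
drop 9:b onto {8:b}
drop 10:f onto {6:f}
ground layer = {0:b, 2:f}
drop-orders for the pieces not yet dropped (sum over which currently-grounded one goes next):
  1 to go: {9} 1  {10} 1
  2 to go: {6,10} 1  {8,9} 1  {9,10} 2
  3 to go: {5,6,10} 1  {6,9,10} 3  {7,8,9} 1  {8,9,10} 3
  4 to go: {1,7,8,9} 1  {4,5,6,10} 1  {5,6,9,10} 4  {6,8,9,10} 6  {7,8,9,10} 4
  5 to go: {0,1,7,8,9} 1  {1,7,8,9,10} 5  {3,4,5,6,10} 1  {4,5,6,9,10} 5  {5,6,8,9,10} 10  {6,7,8,9,10} 10
  6 to go: {0,1,7,8,9,10} 6  {1,6,7,8,9,10} 15  {2,3,4,5,6,10} 1  {3,4,5,6,9,10} 6  {4,5,6,8,9,10} 15  {5,6,7,8,9,10} 20
  7 to go: {0,1,6,7,8,9,10} 21  {1,5,6,7,8,9,10} 35  {2,3,4,5,6,9,10} 7  {3,4,5,6,8,9,10} 21  {4,5,6,7,8,9,10} 35
  8 to go: {0,1,5,6,7,8,9,10} 56  {1,4,5,6,7,8,9,10} 70  {2,3,4,5,6,8,9,10} 28  {3,4,5,6,7,8,9,10} 56
  9 to go: {0,1,4,5,6,7,8,9,10} 126  {1,3,4,5,6,7,8,9,10} 126  {2,3,4,5,6,7,8,9,10} 84
  if 0:b drops first: 210 orders
  if 2:f drops first: 252 orders
heap linearizations: 462

462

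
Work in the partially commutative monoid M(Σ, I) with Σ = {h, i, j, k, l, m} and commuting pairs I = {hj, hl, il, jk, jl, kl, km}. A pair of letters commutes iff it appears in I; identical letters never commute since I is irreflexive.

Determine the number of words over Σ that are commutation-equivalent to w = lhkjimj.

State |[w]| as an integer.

15

piece 0:l — minimal
piece 1:h — minimal
piece 2:k rests on {1:h}
piece 3:j — minimal
piece 4:i rests on {2:k, 3:j}
piece 5:m rests on {0:l, 4:i}
piece 6:j rests on {5:m}
minimal pieces: {0:l, 1:h, 3:j}
ways to finish when only these pieces remain (= sum over removing one remaining piece with nothing left below it):
  1 left: {6}→1
  2 left: {5,6}→1
  3 left: {0,5,6}→1  {4,5,6}→1
  4 left: {0,4,5,6}→2  {2,4,5,6}→1  {3,4,5,6}→1
  5 left: {0,2,4,5,6}→3  {0,3,4,5,6}→3  {1,2,4,5,6}→1  {2,3,4,5,6}→2
  placing 0:l first → 3 extensions
  placing 1:h first → 8 extensions
  placing 3:j first → 4 extensions
total linear extensions = 15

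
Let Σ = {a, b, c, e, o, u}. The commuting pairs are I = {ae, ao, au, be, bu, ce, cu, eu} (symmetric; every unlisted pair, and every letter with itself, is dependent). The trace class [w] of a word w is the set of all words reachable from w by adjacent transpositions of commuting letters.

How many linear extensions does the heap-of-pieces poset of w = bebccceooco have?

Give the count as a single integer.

21

drop 0:b onto floor
drop 1:e onto floor
drop 2:b onto {0:b}
drop 3:c onto {2:b}
drop 4:c onto {3:c}
drop 5:c onto {4:c}
drop 6:e onto {1:e}
drop 7:o onto {5:c, 6:e}
drop 8:o onto {7:o}
drop 9:c onto {8:o}
drop 10:o onto {9:c}
ground layer = {0:b, 1:e}
drop-orders for the pieces not yet dropped (sum over which currently-grounded one goes next):
  1 to go: {10} 1
  2 to go: {9,10} 1
  3 to go: {8,9,10} 1
  4 to go: {7,8,9,10} 1
  5 to go: {5,7,8,9,10} 1  {6,7,8,9,10} 1
  6 to go: {1,6,7,8,9,10} 1  {4,5,7,8,9,10} 1  {5,6,7,8,9,10} 2
  7 to go: {1,5,6,7,8,9,10} 3  {3,4,5,7,8,9,10} 1  {4,5,6,7,8,9,10} 3
  8 to go: {1,4,5,6,7,8,9,10} 6  {2,3,4,5,7,8,9,10} 1  {3,4,5,6,7,8,9,10} 4
  9 to go: {0,2,3,4,5,7,8,9,10} 1  {1,3,4,5,6,7,8,9,10} 10  {2,3,4,5,6,7,8,9,10} 5
  if 0:b drops first: 15 orders
  if 1:e drops first: 6 orders
heap linearizations: 21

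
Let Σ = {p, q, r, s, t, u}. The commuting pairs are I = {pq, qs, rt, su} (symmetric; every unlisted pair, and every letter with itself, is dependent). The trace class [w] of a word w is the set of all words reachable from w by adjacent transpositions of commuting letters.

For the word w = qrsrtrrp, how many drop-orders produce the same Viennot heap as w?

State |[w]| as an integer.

#0=q has no predecessor
#1=r depends on [0:q]
#2=s depends on [1:r]
#3=r depends on [2:s]
#4=t depends on [2:s]
#5=r depends on [3:r]
#6=r depends on [5:r]
#7=p depends on [4:t, 6:r]
sources: [0:q]
N(rest) = Σ N(rest − s) over sources s of rest; N(one piece) = 1:
  size 1 → [7]=1
  size 2 → [4,7]=1  [6,7]=1
  size 3 → [4,6,7]=2  [5,6,7]=1
  size 4 → [3,5,6,7]=1  [4,5,6,7]=3
  size 5 → [3,4,5,6,7]=4
  size 6 → [2,3,4,5,6,7]=4
  first=0(q) contributes 4

4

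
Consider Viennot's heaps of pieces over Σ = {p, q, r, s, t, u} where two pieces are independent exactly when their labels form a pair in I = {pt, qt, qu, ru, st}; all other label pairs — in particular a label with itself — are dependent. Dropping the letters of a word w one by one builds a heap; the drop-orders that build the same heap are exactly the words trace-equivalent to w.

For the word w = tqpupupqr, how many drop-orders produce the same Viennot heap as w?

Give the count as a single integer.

0(t) covers ∅
1(q) covers ∅
2(p) covers 1:q
3(u) covers 0:t, 2:p
4(p) covers 3:u
5(u) covers 4:p
6(p) covers 5:u
7(q) covers 6:p
8(r) covers 7:q
floor of heap: 0:t, 1:q
completions by unplaced set U, small U first (add the entries for U minus each lowest piece of U):
  |U|=1: {8}:1
  |U|=2: {7,8}:1
  |U|=3: {6,7,8}:1
  |U|=4: {5,6,7,8}:1
  |U|=5: {4,5,6,7,8}:1
  |U|=6: {3,4,5,6,7,8}:1
  |U|=7: {0,3,4,5,6,7,8}:1  {2,3,4,5,6,7,8}:1
  start at 0(t): 1
  start at 1(q): 2
sum over floor = 3

3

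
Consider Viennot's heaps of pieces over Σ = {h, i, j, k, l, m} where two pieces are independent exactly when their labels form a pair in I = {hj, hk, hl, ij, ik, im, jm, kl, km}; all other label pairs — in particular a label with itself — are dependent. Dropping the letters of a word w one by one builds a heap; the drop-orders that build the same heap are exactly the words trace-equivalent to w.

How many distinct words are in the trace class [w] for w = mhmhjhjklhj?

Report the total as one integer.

662

piece 0:m — minimal
piece 1:h rests on {0:m}
piece 2:m rests on {1:h}
piece 3:h rests on {2:m}
piece 4:j — minimal
piece 5:h rests on {3:h}
piece 6:j rests on {4:j}
piece 7:k rests on {6:j}
piece 8:l rests on {2:m, 6:j}
piece 9:h rests on {5:h}
piece 10:j rests on {7:k, 8:l}
minimal pieces: {0:m, 4:j}
ways to finish when only these pieces remain (= sum over removing one remaining piece with nothing left below it):
  1 left: {9}→1  {10}→1
  2 left: {5,9}→1  {7,10}→1  {8,10}→1  {9,10}→2
  3 left: {3,5,9}→1  {5,9,10}→3  {7,8,10}→2  {7,9,10}→3  {8,9,10}→3
  4 left: {3,5,9,10}→4  {5,7,9,10}→6  {5,8,9,10}→6  {6,7,8,10}→2  {7,8,9,10}→8
  5 left: {3,5,7,9,10}→10  {3,5,8,9,10}→10  {4,6,7,8,10}→2  {5,7,8,9,10}→20  {6,7,8,9,10}→10
  6 left: {2,3,5,8,9,10}→10  {3,5,7,8,9,10}→40  {4,6,7,8,9,10}→12  {5,6,7,8,9,10}→30
  7 left: {1,2,3,5,8,9,10}→10  {2,3,5,7,8,9,10}→50  {3,5,6,7,8,9,10}→70  {4,5,6,7,8,9,10}→42
  8 left: {0,1,2,3,5,8,9,10}→10  {1,2,3,5,7,8,9,10}→60  {2,3,5,6,7,8,9,10}→120  {3,4,5,6,7,8,9,10}→112
  9 left: {0,1,2,3,5,7,8,9,10}→70  {1,2,3,5,6,7,8,9,10}→180  {2,3,4,5,6,7,8,9,10}→232
  placing 0:m first → 412 extensions
  placing 4:j first → 250 extensions
total linear extensions = 662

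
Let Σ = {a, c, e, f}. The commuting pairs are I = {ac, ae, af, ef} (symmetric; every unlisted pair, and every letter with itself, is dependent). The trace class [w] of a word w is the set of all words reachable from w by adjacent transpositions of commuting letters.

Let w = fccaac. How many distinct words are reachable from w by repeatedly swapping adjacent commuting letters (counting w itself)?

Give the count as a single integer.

0(f) covers ∅
1(c) covers 0:f
2(c) covers 1:c
3(a) covers ∅
4(a) covers 3:a
5(c) covers 2:c
floor of heap: 0:f, 3:a
completions by unplaced set U, small U first (add the entries for U minus each lowest piece of U):
  |U|=1: {4}:1  {5}:1
  |U|=2: {2,5}:1  {3,4}:1  {4,5}:2
  |U|=3: {1,2,5}:1  {2,4,5}:3  {3,4,5}:3
  |U|=4: {0,1,2,5}:1  {1,2,4,5}:4  {2,3,4,5}:6
  start at 0(f): 10
  start at 3(a): 5
sum over floor = 15

15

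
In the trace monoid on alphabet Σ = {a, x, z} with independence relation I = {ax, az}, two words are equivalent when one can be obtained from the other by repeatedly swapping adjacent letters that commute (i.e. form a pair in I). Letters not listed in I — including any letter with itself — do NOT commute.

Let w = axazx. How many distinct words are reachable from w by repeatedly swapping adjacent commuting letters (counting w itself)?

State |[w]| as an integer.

10

drop 0:a onto floor
drop 1:x onto floor
drop 2:a onto {0:a}
drop 3:z onto {1:x}
drop 4:x onto {3:z}
ground layer = {0:a, 1:x}
drop-orders for the pieces not yet dropped (sum over which currently-grounded one goes next):
  1 to go: {2} 1  {4} 1
  2 to go: {0,2} 1  {2,4} 2  {3,4} 1
  3 to go: {0,2,4} 3  {1,3,4} 1  {2,3,4} 3
  if 0:a drops first: 4 orders
  if 1:x drops first: 6 orders
heap linearizations: 10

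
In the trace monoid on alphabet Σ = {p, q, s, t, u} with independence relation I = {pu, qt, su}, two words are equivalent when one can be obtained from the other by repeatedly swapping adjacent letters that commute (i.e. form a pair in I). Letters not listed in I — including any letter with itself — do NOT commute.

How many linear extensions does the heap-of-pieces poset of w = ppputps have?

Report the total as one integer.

piece 0:p — minimal
piece 1:p rests on {0:p}
piece 2:p rests on {1:p}
piece 3:u — minimal
piece 4:t rests on {2:p, 3:u}
piece 5:p rests on {4:t}
piece 6:s rests on {5:p}
minimal pieces: {0:p, 3:u}
ways to finish when only these pieces remain (= sum over removing one remaining piece with nothing left below it):
  1 left: {6}→1
  2 left: {5,6}→1
  3 left: {4,5,6}→1
  4 left: {2,4,5,6}→1  {3,4,5,6}→1
  5 left: {1,2,4,5,6}→1  {2,3,4,5,6}→2
  placing 0:p first → 3 extensions
  placing 3:u first → 1 extensions
total linear extensions = 4

4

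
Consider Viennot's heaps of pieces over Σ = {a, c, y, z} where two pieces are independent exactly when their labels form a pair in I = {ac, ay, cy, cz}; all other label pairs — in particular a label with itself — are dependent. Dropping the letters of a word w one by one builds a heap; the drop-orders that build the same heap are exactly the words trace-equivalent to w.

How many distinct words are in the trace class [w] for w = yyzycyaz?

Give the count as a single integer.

24

piece 0:y — minimal
piece 1:y rests on {0:y}
piece 2:z rests on {1:y}
piece 3:y rests on {2:z}
piece 4:c — minimal
piece 5:y rests on {3:y}
piece 6:a rests on {2:z}
piece 7:z rests on {5:y, 6:a}
minimal pieces: {0:y, 4:c}
ways to finish when only these pieces remain (= sum over removing one remaining piece with nothing left below it):
  1 left: {4}→1  {7}→1
  2 left: {4,7}→2  {5,7}→1  {6,7}→1
  3 left: {3,5,7}→1  {4,5,7}→3  {4,6,7}→3  {5,6,7}→2
  4 left: {3,4,5,7}→4  {3,5,6,7}→3  {4,5,6,7}→8
  5 left: {2,3,5,6,7}→3  {3,4,5,6,7}→15
  6 left: {1,2,3,5,6,7}→3  {2,3,4,5,6,7}→18
  placing 0:y first → 21 extensions
  placing 4:c first → 3 extensions
total linear extensions = 24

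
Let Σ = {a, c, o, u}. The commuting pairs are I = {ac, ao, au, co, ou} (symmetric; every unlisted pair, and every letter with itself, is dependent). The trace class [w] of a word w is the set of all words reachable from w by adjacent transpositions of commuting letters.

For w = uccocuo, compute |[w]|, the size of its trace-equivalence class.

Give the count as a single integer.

21

drop 0:u onto floor
drop 1:c onto {0:u}
drop 2:c onto {1:c}
drop 3:o onto floor
drop 4:c onto {2:c}
drop 5:u onto {4:c}
drop 6:o onto {3:o}
ground layer = {0:u, 3:o}
drop-orders for the pieces not yet dropped (sum over which currently-grounded one goes next):
  1 to go: {5} 1  {6} 1
  2 to go: {3,6} 1  {4,5} 1  {5,6} 2
  3 to go: {2,4,5} 1  {3,5,6} 3  {4,5,6} 3
  4 to go: {1,2,4,5} 1  {2,4,5,6} 4  {3,4,5,6} 6
  5 to go: {0,1,2,4,5} 1  {1,2,4,5,6} 5  {2,3,4,5,6} 10
  if 0:u drops first: 15 orders
  if 3:o drops first: 6 orders
heap linearizations: 21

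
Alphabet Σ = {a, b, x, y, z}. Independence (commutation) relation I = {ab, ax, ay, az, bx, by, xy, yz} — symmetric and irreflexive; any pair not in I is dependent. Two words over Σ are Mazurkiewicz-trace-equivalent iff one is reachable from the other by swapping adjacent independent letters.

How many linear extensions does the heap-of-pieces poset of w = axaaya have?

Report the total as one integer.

30

0(a) covers ∅
1(x) covers ∅
2(a) covers 0:a
3(a) covers 2:a
4(y) covers ∅
5(a) covers 3:a
floor of heap: 0:a, 1:x, 4:y
completions by unplaced set U, small U first (add the entries for U minus each lowest piece of U):
  |U|=1: {1}:1  {4}:1  {5}:1
  |U|=2: {1,4}:2  {1,5}:2  {3,5}:1  {4,5}:2
  |U|=3: {1,3,5}:3  {1,4,5}:6  {2,3,5}:1  {3,4,5}:3
  |U|=4: {0,2,3,5}:1  {1,2,3,5}:4  {1,3,4,5}:12  {2,3,4,5}:4
  start at 0(a): 20
  start at 1(x): 5
  start at 4(y): 5
sum over floor = 30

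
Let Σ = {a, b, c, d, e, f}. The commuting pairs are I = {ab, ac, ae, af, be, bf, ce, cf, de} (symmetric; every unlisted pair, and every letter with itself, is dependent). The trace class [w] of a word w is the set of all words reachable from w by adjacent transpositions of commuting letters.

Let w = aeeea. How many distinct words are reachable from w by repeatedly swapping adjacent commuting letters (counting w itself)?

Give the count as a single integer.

10

piece 0:a — minimal
piece 1:e — minimal
piece 2:e rests on {1:e}
piece 3:e rests on {2:e}
piece 4:a rests on {0:a}
minimal pieces: {0:a, 1:e}
ways to finish when only these pieces remain (= sum over removing one remaining piece with nothing left below it):
  1 left: {3}→1  {4}→1
  2 left: {0,4}→1  {2,3}→1  {3,4}→2
  3 left: {0,3,4}→3  {1,2,3}→1  {2,3,4}→3
  placing 0:a first → 4 extensions
  placing 1:e first → 6 extensions
total linear extensions = 10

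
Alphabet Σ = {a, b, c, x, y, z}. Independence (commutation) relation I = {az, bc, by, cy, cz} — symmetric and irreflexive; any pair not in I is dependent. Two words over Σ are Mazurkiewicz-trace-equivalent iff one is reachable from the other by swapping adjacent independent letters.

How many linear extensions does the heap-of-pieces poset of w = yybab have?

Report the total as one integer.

3

piece 0:y — minimal
piece 1:y rests on {0:y}
piece 2:b — minimal
piece 3:a rests on {1:y, 2:b}
piece 4:b rests on {3:a}
minimal pieces: {0:y, 2:b}
ways to finish when only these pieces remain (= sum over removing one remaining piece with nothing left below it):
  1 left: {4}→1
  2 left: {3,4}→1
  3 left: {1,3,4}→1  {2,3,4}→1
  placing 0:y first → 2 extensions
  placing 2:b first → 1 extensions
total linear extensions = 3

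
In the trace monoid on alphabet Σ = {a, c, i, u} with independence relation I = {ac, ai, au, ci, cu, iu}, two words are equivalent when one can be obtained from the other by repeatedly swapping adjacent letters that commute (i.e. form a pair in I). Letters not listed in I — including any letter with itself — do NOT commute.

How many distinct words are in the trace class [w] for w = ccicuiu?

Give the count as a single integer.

piece 0:c — minimal
piece 1:c rests on {0:c}
piece 2:i — minimal
piece 3:c rests on {1:c}
piece 4:u — minimal
piece 5:i rests on {2:i}
piece 6:u rests on {4:u}
minimal pieces: {0:c, 2:i, 4:u}
ways to finish when only these pieces remain (= sum over removing one remaining piece with nothing left below it):
  1 left: {3}→1  {5}→1  {6}→1
  2 left: {1,3}→1  {2,5}→1  {3,5}→2  {3,6}→2  {4,6}→1  {5,6}→2
  3 left: {0,1,3}→1  {1,3,5}→3  {1,3,6}→3  {2,3,5}→3  {2,5,6}→3  {3,4,6}→3  {3,5,6}→6  {4,5,6}→3
  4 left: {0,1,3,5}→4  {0,1,3,6}→4  {1,2,3,5}→6  {1,3,4,6}→6  {1,3,5,6}→12  {2,3,5,6}→12  {2,4,5,6}→6  {3,4,5,6}→12
  5 left: {0,1,2,3,5}→10  {0,1,3,4,6}→10  {0,1,3,5,6}→20  {1,2,3,5,6}→30  {1,3,4,5,6}→30  {2,3,4,5,6}→30
  placing 0:c first → 90 extensions
  placing 2:i first → 60 extensions
  placing 4:u first → 60 extensions
total linear extensions = 210

210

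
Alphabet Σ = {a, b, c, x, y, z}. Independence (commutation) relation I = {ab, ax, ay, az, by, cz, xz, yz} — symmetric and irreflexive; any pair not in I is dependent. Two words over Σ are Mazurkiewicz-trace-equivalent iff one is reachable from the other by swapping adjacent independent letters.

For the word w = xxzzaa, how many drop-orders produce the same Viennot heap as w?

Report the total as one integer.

90

drop 0:x onto floor
drop 1:x onto {0:x}
drop 2:z onto floor
drop 3:z onto {2:z}
drop 4:a onto floor
drop 5:a onto {4:a}
ground layer = {0:x, 2:z, 4:a}
drop-orders for the pieces not yet dropped (sum over which currently-grounded one goes next):
  1 to go: {1} 1  {3} 1  {5} 1
  2 to go: {0,1} 1  {1,3} 2  {1,5} 2  {2,3} 1  {3,5} 2  {4,5} 1
  3 to go: {0,1,3} 3  {0,1,5} 3  {1,2,3} 3  {1,3,5} 6  {1,4,5} 3  {2,3,5} 3  {3,4,5} 3
  4 to go: {0,1,2,3} 6  {0,1,3,5} 12  {0,1,4,5} 6  {1,2,3,5} 12  {1,3,4,5} 12  {2,3,4,5} 6
  if 0:x drops first: 30 orders
  if 2:z drops first: 30 orders
  if 4:a drops first: 30 orders
heap linearizations: 90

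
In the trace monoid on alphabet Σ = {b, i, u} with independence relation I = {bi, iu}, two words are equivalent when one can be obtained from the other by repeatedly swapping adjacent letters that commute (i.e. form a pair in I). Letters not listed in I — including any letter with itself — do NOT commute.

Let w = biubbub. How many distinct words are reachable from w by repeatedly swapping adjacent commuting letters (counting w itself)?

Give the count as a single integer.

0(b) covers ∅
1(i) covers ∅
2(u) covers 0:b
3(b) covers 2:u
4(b) covers 3:b
5(u) covers 4:b
6(b) covers 5:u
floor of heap: 0:b, 1:i
completions by unplaced set U, small U first (add the entries for U minus each lowest piece of U):
  |U|=1: {1}:1  {6}:1
  |U|=2: {1,6}:2  {5,6}:1
  |U|=3: {1,5,6}:3  {4,5,6}:1
  |U|=4: {1,4,5,6}:4  {3,4,5,6}:1
  |U|=5: {1,3,4,5,6}:5  {2,3,4,5,6}:1
  start at 0(b): 6
  start at 1(i): 1
sum over floor = 7

7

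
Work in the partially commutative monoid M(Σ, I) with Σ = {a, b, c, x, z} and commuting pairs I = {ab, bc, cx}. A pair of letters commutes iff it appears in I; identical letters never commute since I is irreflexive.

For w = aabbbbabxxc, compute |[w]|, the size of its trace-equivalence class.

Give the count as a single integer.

238

0(a) covers ∅
1(a) covers 0:a
2(b) covers ∅
3(b) covers 2:b
4(b) covers 3:b
5(b) covers 4:b
6(a) covers 1:a
7(b) covers 5:b
8(x) covers 6:a, 7:b
9(x) covers 8:x
10(c) covers 6:a
floor of heap: 0:a, 2:b
completions by unplaced set U, small U first (add the entries for U minus each lowest piece of U):
  |U|=1: {9}:1  {10}:1
  |U|=2: {8,9}:1  {9,10}:2
  |U|=3: {7,8,9}:1  {8,9,10}:3
  |U|=4: {5,7,8,9}:1  {6,8,9,10}:3  {7,8,9,10}:4
  |U|=5: {1,6,8,9,10}:3  {4,5,7,8,9}:1  {5,7,8,9,10}:5  {6,7,8,9,10}:7
  |U|=6: {0,1,6,8,9,10}:3  {1,6,7,8,9,10}:10  {3,4,5,7,8,9}:1  {4,5,7,8,9,10}:6  {5,6,7,8,9,10}:12
  |U|=7: {0,1,6,7,8,9,10}:13  {1,5,6,7,8,9,10}:22  {2,3,4,5,7,8,9}:1  {3,4,5,7,8,9,10}:7  {4,5,6,7,8,9,10}:18
  |U|=8: {0,1,5,6,7,8,9,10}:35  {1,4,5,6,7,8,9,10}:40  {2,3,4,5,7,8,9,10}:8  {3,4,5,6,7,8,9,10}:25
  |U|=9: {0,1,4,5,6,7,8,9,10}:75  {1,3,4,5,6,7,8,9,10}:65  {2,3,4,5,6,7,8,9,10}:33
  start at 0(a): 98
  start at 2(b): 140
sum over floor = 238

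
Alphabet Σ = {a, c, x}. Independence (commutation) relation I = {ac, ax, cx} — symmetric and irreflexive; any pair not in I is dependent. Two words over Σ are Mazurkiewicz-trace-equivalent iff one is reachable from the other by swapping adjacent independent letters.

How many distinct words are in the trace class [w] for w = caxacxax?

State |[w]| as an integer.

560

drop 0:c onto floor
drop 1:a onto floor
drop 2:x onto floor
drop 3:a onto {1:a}
drop 4:c onto {0:c}
drop 5:x onto {2:x}
drop 6:a onto {3:a}
drop 7:x onto {5:x}
ground layer = {0:c, 1:a, 2:x}
drop-orders for the pieces not yet dropped (sum over which currently-grounded one goes next):
  1 to go: {4} 1  {6} 1  {7} 1
  2 to go: {0,4} 1  {3,6} 1  {4,6} 2  {4,7} 2  {5,7} 1  {6,7} 2
  3 to go: {0,4,6} 3  {0,4,7} 3  {1,3,6} 1  {2,5,7} 1  {3,4,6} 3  {3,6,7} 3  {4,5,7} 3  {4,6,7} 6  {5,6,7} 3
  4 to go: {0,3,4,6} 6  {0,4,5,7} 6  {0,4,6,7} 12  {1,3,4,6} 4  {1,3,6,7} 4  {2,4,5,7} 4  {2,5,6,7} 4  {3,4,6,7} 12  {3,5,6,7} 6  {4,5,6,7} 12
  5 to go: {0,1,3,4,6} 10  {0,2,4,5,7} 10  {0,3,4,6,7} 30  {0,4,5,6,7} 30  {1,3,4,6,7} 20  {1,3,5,6,7} 10  {2,3,5,6,7} 10  {2,4,5,6,7} 20  {3,4,5,6,7} 30
  6 to go: {0,1,3,4,6,7} 60  {0,2,4,5,6,7} 60  {0,3,4,5,6,7} 90  {1,2,3,5,6,7} 20  {1,3,4,5,6,7} 60  {2,3,4,5,6,7} 60
  if 0:c drops first: 140 orders
  if 1:a drops first: 210 orders
  if 2:x drops first: 210 orders
heap linearizations: 560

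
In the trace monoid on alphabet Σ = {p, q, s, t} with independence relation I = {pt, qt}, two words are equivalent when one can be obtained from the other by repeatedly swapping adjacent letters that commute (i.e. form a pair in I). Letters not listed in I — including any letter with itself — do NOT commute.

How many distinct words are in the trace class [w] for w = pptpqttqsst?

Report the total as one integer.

#0=p has no predecessor
#1=p depends on [0:p]
#2=t has no predecessor
#3=p depends on [1:p]
#4=q depends on [3:p]
#5=t depends on [2:t]
#6=t depends on [5:t]
#7=q depends on [4:q]
#8=s depends on [6:t, 7:q]
#9=s depends on [8:s]
#10=t depends on [9:s]
sources: [0:p, 2:t]
N(rest) = Σ N(rest − s) over sources s of rest; N(one piece) = 1:
  size 1 → [10]=1
  size 2 → [9,10]=1
  size 3 → [8,9,10]=1
  size 4 → [6,8,9,10]=1  [7,8,9,10]=1
  size 5 → [4,7,8,9,10]=1  [5,6,8,9,10]=1  [6,7,8,9,10]=2
  size 6 → [2,5,6,8,9,10]=1  [3,4,7,8,9,10]=1  [4,6,7,8,9,10]=3  [5,6,7,8,9,10]=3
  size 7 → [1,3,4,7,8,9,10]=1  [2,5,6,7,8,9,10]=4  [3,4,6,7,8,9,10]=4  [4,5,6,7,8,9,10]=6
  size 8 → [0,1,3,4,7,8,9,10]=1  [1,3,4,6,7,8,9,10]=5  [2,4,5,6,7,8,9,10]=10  [3,4,5,6,7,8,9,10]=10
  size 9 → [0,1,3,4,6,7,8,9,10]=6  [1,3,4,5,6,7,8,9,10]=15  [2,3,4,5,6,7,8,9,10]=20
  first=0(p) contributes 35
  first=2(t) contributes 21
|[w]| = 56

56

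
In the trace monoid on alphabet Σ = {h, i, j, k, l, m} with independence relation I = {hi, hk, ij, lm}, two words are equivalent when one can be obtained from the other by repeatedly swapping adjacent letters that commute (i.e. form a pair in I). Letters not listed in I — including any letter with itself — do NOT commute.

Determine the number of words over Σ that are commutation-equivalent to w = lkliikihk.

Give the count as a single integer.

6

0(l) covers ∅
1(k) covers 0:l
2(l) covers 1:k
3(i) covers 2:l
4(i) covers 3:i
5(k) covers 4:i
6(i) covers 5:k
7(h) covers 2:l
8(k) covers 6:i
floor of heap: 0:l
completions by unplaced set U, small U first (add the entries for U minus each lowest piece of U):
  |U|=1: {7}:1  {8}:1
  |U|=2: {6,8}:1  {7,8}:2
  |U|=3: {5,6,8}:1  {6,7,8}:3
  |U|=4: {4,5,6,8}:1  {5,6,7,8}:4
  |U|=5: {3,4,5,6,8}:1  {4,5,6,7,8}:5
  |U|=6: {3,4,5,6,7,8}:6
  |U|=7: {2,3,4,5,6,7,8}:6
  start at 0(l): 6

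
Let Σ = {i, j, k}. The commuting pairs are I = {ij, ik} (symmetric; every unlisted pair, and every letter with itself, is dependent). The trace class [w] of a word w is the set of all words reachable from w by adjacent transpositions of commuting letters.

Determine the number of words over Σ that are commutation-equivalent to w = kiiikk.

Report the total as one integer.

0(k) covers ∅
1(i) covers ∅
2(i) covers 1:i
3(i) covers 2:i
4(k) covers 0:k
5(k) covers 4:k
floor of heap: 0:k, 1:i
completions by unplaced set U, small U first (add the entries for U minus each lowest piece of U):
  |U|=1: {3}:1  {5}:1
  |U|=2: {2,3}:1  {3,5}:2  {4,5}:1
  |U|=3: {0,4,5}:1  {1,2,3}:1  {2,3,5}:3  {3,4,5}:3
  |U|=4: {0,3,4,5}:4  {1,2,3,5}:4  {2,3,4,5}:6
  start at 0(k): 10
  start at 1(i): 10
sum over floor = 20

20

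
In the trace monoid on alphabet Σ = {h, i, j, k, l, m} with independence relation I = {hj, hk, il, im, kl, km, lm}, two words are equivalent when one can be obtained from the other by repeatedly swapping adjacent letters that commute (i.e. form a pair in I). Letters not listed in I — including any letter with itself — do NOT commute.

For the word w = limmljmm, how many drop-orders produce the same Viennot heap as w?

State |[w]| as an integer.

0(l) covers ∅
1(i) covers ∅
2(m) covers ∅
3(m) covers 2:m
4(l) covers 0:l
5(j) covers 1:i, 3:m, 4:l
6(m) covers 5:j
7(m) covers 6:m
floor of heap: 0:l, 1:i, 2:m
completions by unplaced set U, small U first (add the entries for U minus each lowest piece of U):
  |U|=1: {7}:1
  |U|=2: {6,7}:1
  |U|=3: {5,6,7}:1
  |U|=4: {1,5,6,7}:1  {3,5,6,7}:1  {4,5,6,7}:1
  |U|=5: {0,4,5,6,7}:1  {1,3,5,6,7}:2  {1,4,5,6,7}:2  {2,3,5,6,7}:1  {3,4,5,6,7}:2
  |U|=6: {0,1,4,5,6,7}:3  {0,3,4,5,6,7}:3  {1,2,3,5,6,7}:3  {1,3,4,5,6,7}:6  {2,3,4,5,6,7}:3
  start at 0(l): 12
  start at 1(i): 6
  start at 2(m): 12
sum over floor = 30

30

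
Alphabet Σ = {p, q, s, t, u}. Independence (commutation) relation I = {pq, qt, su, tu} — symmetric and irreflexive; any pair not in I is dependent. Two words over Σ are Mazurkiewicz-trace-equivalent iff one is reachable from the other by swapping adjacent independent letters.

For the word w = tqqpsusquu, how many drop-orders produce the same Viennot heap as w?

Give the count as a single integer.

drop 0:t onto floor
drop 1:q onto floor
drop 2:q onto {1:q}
drop 3:p onto {0:t}
drop 4:s onto {2:q, 3:p}
drop 5:u onto {2:q, 3:p}
drop 6:s onto {4:s}
drop 7:q onto {5:u, 6:s}
drop 8:u onto {7:q}
drop 9:u onto {8:u}
ground layer = {0:t, 1:q}
drop-orders for the pieces not yet dropped (sum over which currently-grounded one goes next):
  1 to go: {9} 1
  2 to go: {8,9} 1
  3 to go: {7,8,9} 1
  4 to go: {5,7,8,9} 1  {6,7,8,9} 1
  5 to go: {4,6,7,8,9} 1  {5,6,7,8,9} 2
  6 to go: {4,5,6,7,8,9} 3
  7 to go: {2,4,5,6,7,8,9} 3  {3,4,5,6,7,8,9} 3
  8 to go: {0,3,4,5,6,7,8,9} 3  {1,2,4,5,6,7,8,9} 3  {2,3,4,5,6,7,8,9} 6
  if 0:t drops first: 9 orders
  if 1:q drops first: 9 orders
heap linearizations: 18

18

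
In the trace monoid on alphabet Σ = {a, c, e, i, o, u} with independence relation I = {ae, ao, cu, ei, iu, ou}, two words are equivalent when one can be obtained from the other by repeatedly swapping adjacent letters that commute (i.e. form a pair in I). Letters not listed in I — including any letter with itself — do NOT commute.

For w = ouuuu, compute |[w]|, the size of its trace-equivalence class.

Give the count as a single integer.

drop 0:o onto floor
drop 1:u onto floor
drop 2:u onto {1:u}
drop 3:u onto {2:u}
drop 4:u onto {3:u}
ground layer = {0:o, 1:u}
drop-orders for the pieces not yet dropped (sum over which currently-grounded one goes next):
  1 to go: {0} 1  {4} 1
  2 to go: {0,4} 2  {3,4} 1
  3 to go: {0,3,4} 3  {2,3,4} 1
  if 0:o drops first: 1 orders
  if 1:u drops first: 4 orders
heap linearizations: 5

5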